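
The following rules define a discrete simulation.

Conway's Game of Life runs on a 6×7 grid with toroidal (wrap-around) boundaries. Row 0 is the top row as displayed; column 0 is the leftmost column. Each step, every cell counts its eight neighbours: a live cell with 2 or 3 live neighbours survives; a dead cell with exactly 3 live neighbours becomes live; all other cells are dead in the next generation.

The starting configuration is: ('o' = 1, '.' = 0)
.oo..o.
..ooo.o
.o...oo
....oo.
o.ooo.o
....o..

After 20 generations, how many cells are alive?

k=0  .oo..o.
..ooo.o
.o...oo
....oo.
o.ooo.o
....o..
k=1  .oo..o.
...oo.o
o.o...o
.oo....
......o
o...o.o
k=2  .oo....
...oo.o
o.o..oo
.oo...o
.o...oo
oo....o
k=3  .ooo.oo
...oo.o
..o.o..
..o....
.....o.
.....oo
k=4  ..oo...
oo....o
..o.oo.
...o...
.....oo
o.o....
k=5  ..oo..o
oo..ooo
ooooooo
...o..o
......o
.ooo..o
k=6  .......
.......
.......
.o.o...
...o.oo
.o.o.oo
k=7  .......
.......
.......
..o.o..
...o.oo
o.o..oo
k=8  ......o
.......
.......
...ooo.
oooo...
o...oo.
k=9  .....oo
.......
....o..
.o.oo..
ooo....
o.oooo.
k=10  ...o.oo
.....o.
...oo..
oo.oo..
o....oo
o.oooo.
k=11  ..oo...
...o.oo
..oo.o.
oooo...
.......
oooo...
k=12  o.....o
.....oo
o....o.
.o.oo..
.......
.o.o...
k=13  o....oo
.....o.
o....o.
....o..
...oo..
o......
k=14  o....o.
o...oo.
....ooo
...ooo.
...oo..
o...oo.
k=15  oo.....
o......
.......
......o
......o
...o.o.
k=16  oo....o
oo.....
.......
.......
.....oo
o.....o
k=17  .......
.o....o
.......
.......
o....oo
.o.....
k=18  o......
.......
.......
......o
o.....o
o.....o
k=19  o.....o
.......
.......
o.....o
.....o.
.o.....
k=20  o......
.......
.......
......o
o.....o
o.....o

6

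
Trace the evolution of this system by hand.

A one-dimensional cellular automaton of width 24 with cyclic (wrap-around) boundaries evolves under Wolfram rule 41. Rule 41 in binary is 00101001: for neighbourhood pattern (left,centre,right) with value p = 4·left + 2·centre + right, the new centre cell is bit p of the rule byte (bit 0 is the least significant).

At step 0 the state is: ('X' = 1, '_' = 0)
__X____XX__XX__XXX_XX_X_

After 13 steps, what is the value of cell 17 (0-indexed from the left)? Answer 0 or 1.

t=0: __X____XX__XX__XXX_XX_X_
t=1: X___XX_X___X___X__XX_X__
t=2: __X_X_X__X___X____X_X___
t=3: X__X_X_____X___XX__X__XX
t=4: ____X__XXX___X_X______X_
t=5: XXX____X___X__X__XXXX___
t=6: X___XX___X_______X____X_
t=7: __X_X__X___XXXXX___XX__X
t=8: ___X_____X_X_____X_X____
t=9: XX___XXX__X__XXX__X__XXX
t=10: ___X_X_______X_______X__
t=11: XX__X__XXXXX___XXXXX___X
t=12: _______X_____X_X_____X_X
t=13: _XXXXX___XXX__X__XXX__X_

1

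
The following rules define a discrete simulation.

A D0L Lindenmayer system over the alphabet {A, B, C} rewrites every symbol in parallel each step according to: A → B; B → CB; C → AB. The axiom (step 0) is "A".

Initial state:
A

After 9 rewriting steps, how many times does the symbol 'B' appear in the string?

[0] A
[1] B
[2] CB
[3] ABCB
[4] BCBABCB
[5] CBABCBBCBABCB
[6] ABCBBCBABCBCBABCBBCBABCB
[7] BCBABCBCBABCBBCBABCBABCBBCBABCBCBABCBBCBABCB
[8] CBABCBBCBABCBABCBBCBABCBCBABCBBCBABCBBCBABCBCBABCBBCBABCBABCBBCBABCBCBABCBBCBABCB
[9] ABCBBCBABCBCBABCBBCBABCBBCBABCBCBABCBBCBABCBABCBBCBABCBCBA…BCBABCBBCBABCBBCBABCBCBABCBBCBABCBABCBBCBABCBCBABCBBCBABCB  (len 149)

81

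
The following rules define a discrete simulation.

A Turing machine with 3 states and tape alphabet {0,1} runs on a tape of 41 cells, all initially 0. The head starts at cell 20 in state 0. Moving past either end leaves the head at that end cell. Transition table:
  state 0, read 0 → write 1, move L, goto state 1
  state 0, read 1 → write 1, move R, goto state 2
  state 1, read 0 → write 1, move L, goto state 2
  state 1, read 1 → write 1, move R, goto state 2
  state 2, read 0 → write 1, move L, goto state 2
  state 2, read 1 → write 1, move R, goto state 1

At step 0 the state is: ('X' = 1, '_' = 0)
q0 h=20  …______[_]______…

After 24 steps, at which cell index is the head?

[0] q0 h=20  …______[_]______…
[1] q1 h=19  …______[_]X_____…
[2] q2 h=18  …______[_]XX____…
[3] q2 h=17  …______[_]XXX___…
[4] q2 h=16  …______[_]XXXX__…
[5] q2 h=15  …______[_]XXXXX_…
[6] q2 h=14  …______[_]XXXXXX…
[7] q2 h=13  …______[_]XXXXXX…
[8] q2 h=12  …______[_]XXXXXX…
[9] q2 h=11  …______[_]XXXXXX…
[10] q2 h=10  …______[_]XXXXXX…
[11] q2 h= 9  …______[_]XXXXXX…
[12] q2 h= 8  …______[_]XXXXXX…
[13] q2 h= 7  …______[_]XXXXXX…
[14] q2 h= 6  |______[_]XXXXXX…
[15] q2 h= 5  |_____[_]XXXXXX…
[16] q2 h= 4  |____[_]XXXXXX…
[17] q2 h= 3  |___[_]XXXXXX…
[18] q2 h= 2  |__[_]XXXXXX…
[19] q2 h= 1  |_[_]XXXXXX…
[20] q2 h= 0  |[_]XXXXXX…
[21] q2 h= 0  |[X]XXXXXX…
[22] q1 h= 1  |X[X]XXXXXX…
[23] q2 h= 2  |XX[X]XXXXXX…
[24] q1 h= 3  |XXX[X]XXXXXX…

3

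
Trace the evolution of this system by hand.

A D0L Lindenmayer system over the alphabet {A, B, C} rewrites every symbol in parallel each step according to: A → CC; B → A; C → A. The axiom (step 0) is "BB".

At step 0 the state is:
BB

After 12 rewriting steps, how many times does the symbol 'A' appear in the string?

t=0: BB
t=1: AA
t=2: CCCC
t=3: AAAA
t=4: CCCCCCCC
t=5: AAAAAAAA
t=6: CCCCCCCCCCCCCCCC
t=7: AAAAAAAAAAAAAAAA
t=8: CCCCCCCCCCCCCCCCCCCCCCCCCCCCCCCC
t=9: AAAAAAAAAAAAAAAAAAAAAAAAAAAAAAAA
t=10: CCCCCCCCCCCCCCCCCCCCCCCCCCCCCCCCCCCCCCCCCCCCCCCCCCCCCCCCCCCCCCCC
t=11: AAAAAAAAAAAAAAAAAAAAAAAAAAAAAAAAAAAAAAAAAAAAAAAAAAAAAAAAAAAAAAAA
t=12: CCCCCCCCCCCCCCCCCCCCCCCCCCCCCCCCCCCCCCCCCCCCCCCCCCCCCCCCCC…CCCCCCCCCCCCCCCCCCCCCCCCCCCCCCCCCCCCCCCCCCCCCCCCCCCCCCCCCC  (len 128)

0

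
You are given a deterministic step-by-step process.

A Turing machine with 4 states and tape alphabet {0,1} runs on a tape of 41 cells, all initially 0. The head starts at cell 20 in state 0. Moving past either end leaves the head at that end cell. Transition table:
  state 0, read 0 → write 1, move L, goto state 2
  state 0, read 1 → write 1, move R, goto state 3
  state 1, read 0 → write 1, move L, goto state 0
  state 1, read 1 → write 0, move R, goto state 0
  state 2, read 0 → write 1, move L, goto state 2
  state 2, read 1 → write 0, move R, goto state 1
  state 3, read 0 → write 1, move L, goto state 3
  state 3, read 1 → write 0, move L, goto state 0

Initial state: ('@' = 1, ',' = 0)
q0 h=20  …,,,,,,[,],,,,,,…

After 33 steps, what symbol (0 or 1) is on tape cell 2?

1

gen 0: q0 h=20  …,,,,,,[,],,,,,,…
gen 1: q2 h=19  …,,,,,,[,]@,,,,,…
gen 2: q2 h=18  …,,,,,,[,]@@,,,,…
gen 3: q2 h=17  …,,,,,,[,]@@@,,,…
gen 4: q2 h=16  …,,,,,,[,]@@@@,,…
gen 5: q2 h=15  …,,,,,,[,]@@@@@,…
gen 6: q2 h=14  …,,,,,,[,]@@@@@@…
gen 7: q2 h=13  …,,,,,,[,]@@@@@@…
gen 8: q2 h=12  …,,,,,,[,]@@@@@@…
gen 9: q2 h=11  …,,,,,,[,]@@@@@@…
gen 10: q2 h=10  …,,,,,,[,]@@@@@@…
gen 11: q2 h= 9  …,,,,,,[,]@@@@@@…
gen 12: q2 h= 8  …,,,,,,[,]@@@@@@…
gen 13: q2 h= 7  …,,,,,,[,]@@@@@@…
gen 14: q2 h= 6  |,,,,,,[,]@@@@@@…
gen 15: q2 h= 5  |,,,,,[,]@@@@@@…
gen 16: q2 h= 4  |,,,,[,]@@@@@@…
gen 17: q2 h= 3  |,,,[,]@@@@@@…
gen 18: q2 h= 2  |,,[,]@@@@@@…
gen 19: q2 h= 1  |,[,]@@@@@@…
gen 20: q2 h= 0  |[,]@@@@@@…
gen 21: q2 h= 0  |[@]@@@@@@…
gen 22: q1 h= 1  |,[@]@@@@@@…
gen 23: q0 h= 2  |,,[@]@@@@@@…
gen 24: q3 h= 3  |,,@[@]@@@@@@…
gen 25: q0 h= 2  |,,[@],@@@@@…
gen 26: q3 h= 3  |,,@[,]@@@@@@…
gen 27: q3 h= 2  |,,[@]@@@@@@…
gen 28: q0 h= 1  |,[,],@@@@@…
gen 29: q2 h= 0  |[,]@,@@@@…
gen 30: q2 h= 0  |[@]@,@@@@…
gen 31: q1 h= 1  |,[@],@@@@@…
gen 32: q0 h= 2  |,,[,]@@@@@@…
gen 33: q2 h= 1  |,[,]@@@@@@…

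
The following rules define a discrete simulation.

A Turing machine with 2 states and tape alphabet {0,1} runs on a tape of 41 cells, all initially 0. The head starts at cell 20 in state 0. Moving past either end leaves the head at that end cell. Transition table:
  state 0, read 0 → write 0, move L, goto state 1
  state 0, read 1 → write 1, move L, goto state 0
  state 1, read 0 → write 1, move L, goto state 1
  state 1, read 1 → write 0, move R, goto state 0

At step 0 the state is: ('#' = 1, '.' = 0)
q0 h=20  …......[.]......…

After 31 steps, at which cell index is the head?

0) q0 h=20  …......[.]......…
1) q1 h=19  …......[.]......…
2) q1 h=18  …......[.]#.....…
3) q1 h=17  …......[.]##....…
4) q1 h=16  …......[.]###...…
5) q1 h=15  …......[.]####..…
6) q1 h=14  …......[.]#####.…
7) q1 h=13  …......[.]######…
8) q1 h=12  …......[.]######…
9) q1 h=11  …......[.]######…
10) q1 h=10  …......[.]######…
11) q1 h= 9  …......[.]######…
12) q1 h= 8  …......[.]######…
13) q1 h= 7  …......[.]######…
14) q1 h= 6  |......[.]######…
15) q1 h= 5  |.....[.]######…
16) q1 h= 4  |....[.]######…
17) q1 h= 3  |...[.]######…
18) q1 h= 2  |..[.]######…
19) q1 h= 1  |.[.]######…
20) q1 h= 0  |[.]######…
21) q1 h= 0  |[#]######…
22) q0 h= 1  |.[#]######…
23) q0 h= 0  |[.]######…
24) q1 h= 0  |[.]######…
25) q1 h= 0  |[#]######…
26) q0 h= 1  |.[#]######…
27) q0 h= 0  |[.]######…
28) q1 h= 0  |[.]######…
29) q1 h= 0  |[#]######…
30) q0 h= 1  |.[#]######…
31) q0 h= 0  |[.]######…

0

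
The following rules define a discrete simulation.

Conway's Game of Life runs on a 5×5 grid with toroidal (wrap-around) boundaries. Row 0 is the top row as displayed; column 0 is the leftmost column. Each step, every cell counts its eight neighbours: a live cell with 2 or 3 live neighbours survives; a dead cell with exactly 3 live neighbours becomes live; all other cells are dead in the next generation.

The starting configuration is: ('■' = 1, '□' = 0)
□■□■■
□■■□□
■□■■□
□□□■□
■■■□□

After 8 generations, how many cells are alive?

8

t=0: □■□■■
□■■□□
■□■■□
□□□■□
■■■□□
t=1: □□□■■
□□□□□
□□□■■
■□□■□
■■□□□
t=2: ■□□□■
□□□□□
□□□■■
■■■■□
■■■■□
t=3: ■□■■■
■□□■□
■■□■■
□□□□□
□□□□□
t=4: ■■■■□
□□□□□
■■■■□
■□□□■
□□□■■
t=5: ■■■■□
□□□□□
■■■■□
□□□□□
□□□□□
t=6: □■■□□
□□□□□
□■■□□
□■■□□
□■■□□
t=7: □■■□□
□□□□□
□■■□□
■□□■□
■□□■□
t=8: □■■□□
□□□□□
□■■□□
■□□■□
■□□■□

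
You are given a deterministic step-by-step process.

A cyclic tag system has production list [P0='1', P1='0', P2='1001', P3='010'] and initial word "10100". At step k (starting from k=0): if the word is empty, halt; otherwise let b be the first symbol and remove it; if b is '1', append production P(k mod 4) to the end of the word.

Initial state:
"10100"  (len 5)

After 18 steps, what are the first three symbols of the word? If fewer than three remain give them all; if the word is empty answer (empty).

k=0  "10100"  (len 5)
k=1  "01001"  (len 5)
k=2  "1001"  (len 4)
k=3  "0011001"  (len 7)
k=4  "011001"  (len 6)
k=5  "11001"  (len 5)
k=6  "10010"  (len 5)
k=7  "00101001"  (len 8)
k=8  "0101001"  (len 7)
k=9  "101001"  (len 6)
k=10  "010010"  (len 6)
k=11  "10010"  (len 5)
k=12  "0010010"  (len 7)
k=13  "010010"  (len 6)
k=14  "10010"  (len 5)
k=15  "00101001"  (len 8)
k=16  "0101001"  (len 7)
k=17  "101001"  (len 6)
k=18  "010010"  (len 6)

010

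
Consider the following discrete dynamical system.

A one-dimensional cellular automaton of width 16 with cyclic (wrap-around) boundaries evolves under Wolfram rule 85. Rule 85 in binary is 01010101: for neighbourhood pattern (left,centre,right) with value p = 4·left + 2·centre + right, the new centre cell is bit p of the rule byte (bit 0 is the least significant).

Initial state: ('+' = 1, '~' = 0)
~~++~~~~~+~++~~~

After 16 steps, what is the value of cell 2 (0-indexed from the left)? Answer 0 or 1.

k=0  ~~++~~~~~+~++~~~
k=1  +~~+++++~+~~++++
k=2  ++~~~~~+~++~~~~~
k=3  ~+++++~+~~+++++~
k=4  ~~~~~+~++~~~~~++
k=5  ++++~+~~+++++~~+
k=6  ~~~+~++~~~~~++~~
k=7  ++~+~~+++++~~+++
k=8  ~+~++~~~~~++~~~~
k=9  ~+~~+++++~~+++++
k=10  ~++~~~~~++~~~~~+
k=11  ~~+++++~~+++++~+
k=12  +~~~~~++~~~~~+~+
k=13  +++++~~+++++~+~~
k=14  ~~~~++~~~~~+~++~
k=15  +++~~+++++~+~~++
k=16  ~~++~~~~~+~++~~~

1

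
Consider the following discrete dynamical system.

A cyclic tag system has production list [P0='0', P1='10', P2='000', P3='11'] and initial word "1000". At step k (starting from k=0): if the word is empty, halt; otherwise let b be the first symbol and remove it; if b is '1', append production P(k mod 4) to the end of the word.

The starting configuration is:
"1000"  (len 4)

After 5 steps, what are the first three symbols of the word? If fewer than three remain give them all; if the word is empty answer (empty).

[0] "1000"  (len 4)
[1] "0000"  (len 4)
[2] "000"  (len 3)
[3] "00"  (len 2)
[4] "0"  (len 1)
[5] (halted — word empty)

(empty)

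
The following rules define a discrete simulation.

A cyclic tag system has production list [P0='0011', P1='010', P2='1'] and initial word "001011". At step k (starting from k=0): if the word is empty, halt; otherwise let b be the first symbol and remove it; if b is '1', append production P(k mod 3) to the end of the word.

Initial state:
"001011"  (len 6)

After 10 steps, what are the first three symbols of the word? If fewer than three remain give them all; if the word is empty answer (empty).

100

step 0: "001011"  (len 6)
step 1: "01011"  (len 5)
step 2: "1011"  (len 4)
step 3: "0111"  (len 4)
step 4: "111"  (len 3)
step 5: "11010"  (len 5)
step 6: "10101"  (len 5)
step 7: "01010011"  (len 8)
step 8: "1010011"  (len 7)
step 9: "0100111"  (len 7)
step 10: "100111"  (len 6)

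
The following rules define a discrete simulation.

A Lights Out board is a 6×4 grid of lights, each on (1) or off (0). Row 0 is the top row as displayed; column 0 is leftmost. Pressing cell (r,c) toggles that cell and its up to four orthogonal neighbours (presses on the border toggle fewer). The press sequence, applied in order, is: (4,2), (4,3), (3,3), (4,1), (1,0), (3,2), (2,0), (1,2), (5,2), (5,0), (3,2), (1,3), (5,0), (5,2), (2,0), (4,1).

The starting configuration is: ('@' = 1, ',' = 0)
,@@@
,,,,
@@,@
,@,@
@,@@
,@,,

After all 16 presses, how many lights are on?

14

step 0: ,@@@
,,,,
@@,@
,@,@
@,@@
,@,,
step 1: ,@@@
,,,,
@@,@
,@@@
@@,,
,@@,
step 2: ,@@@
,,,,
@@,@
,@@,
@@@@
,@@@
step 3: ,@@@
,,,,
@@,,
,@,@
@@@,
,@@@
step 4: ,@@@
,,,,
@@,,
,,,@
,,,,
,,@@
step 5: @@@@
@@,,
,@,,
,,,@
,,,,
,,@@
step 6: @@@@
@@,,
,@@,
,@@,
,,@,
,,@@
step 7: @@@@
,@,,
@,@,
@@@,
,,@,
,,@@
step 8: @@,@
,,@@
@,,,
@@@,
,,@,
,,@@
step 9: @@,@
,,@@
@,,,
@@@,
,,,,
,@,,
step 10: @@,@
,,@@
@,,,
@@@,
@,,,
@,,,
step 11: @@,@
,,@@
@,@,
@,,@
@,@,
@,,,
step 12: @@,,
,,,,
@,@@
@,,@
@,@,
@,,,
step 13: @@,,
,,,,
@,@@
@,,@
,,@,
,@,,
step 14: @@,,
,,,,
@,@@
@,,@
,,,,
,,@@
step 15: @@,,
@,,,
,@@@
,,,@
,,,,
,,@@
step 16: @@,,
@,,,
,@@@
,@,@
@@@,
,@@@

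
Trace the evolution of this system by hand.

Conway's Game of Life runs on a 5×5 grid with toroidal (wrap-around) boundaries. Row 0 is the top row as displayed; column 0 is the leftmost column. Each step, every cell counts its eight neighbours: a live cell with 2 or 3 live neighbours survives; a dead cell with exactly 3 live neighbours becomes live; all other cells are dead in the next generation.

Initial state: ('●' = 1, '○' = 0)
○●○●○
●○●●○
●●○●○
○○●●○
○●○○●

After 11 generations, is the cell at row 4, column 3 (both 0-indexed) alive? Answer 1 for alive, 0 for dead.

k=0  ○●○●○
●○●●○
●●○●○
○○●●○
○●○○●
k=1  ○●○●○
●○○●○
●○○○○
○○○●○
●●○○●
k=2  ○●○●○
●●●○○
○○○○○
○●○○○
●●○●●
k=3  ○○○●○
●●●○○
●○●○○
○●●○●
○●○●●
k=4  ○○○●○
●○●●●
○○○○●
○○○○●
○●○○●
k=5  ○●○○○
●○●○○
○○○○○
○○○●●
●○○●●
k=6  ○●●●○
○●○○○
○○○●●
●○○●○
●○●●○
k=7  ●○○●●
●●○○●
●○●●●
●●○○○
●○○○○
k=8  ○○○●○
○○○○○
○○●●○
○○●●○
○○○○○
k=9  ○○○○○
○○●●○
○○●●○
○○●●○
○○●●○
k=10  ○○○○○
○○●●○
○●○○●
○●○○●
○○●●○
k=11  ○○○○○
○○●●○
○●○○●
○●○○●
○○●●○

1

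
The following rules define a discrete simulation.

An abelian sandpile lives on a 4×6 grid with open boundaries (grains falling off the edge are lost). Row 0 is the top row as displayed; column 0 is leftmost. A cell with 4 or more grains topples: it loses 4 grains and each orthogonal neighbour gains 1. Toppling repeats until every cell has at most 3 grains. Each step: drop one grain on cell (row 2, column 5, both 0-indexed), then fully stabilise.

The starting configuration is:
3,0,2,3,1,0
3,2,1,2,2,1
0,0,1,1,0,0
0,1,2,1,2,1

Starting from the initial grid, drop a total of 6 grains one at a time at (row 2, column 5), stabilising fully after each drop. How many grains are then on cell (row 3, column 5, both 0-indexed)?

2

t=0: 3,0,2,3,1,0
3,2,1,2,2,1
0,0,1,1,0,0
0,1,2,1,2,1
t=1: 3,0,2,3,1,0
3,2,1,2,2,1
0,0,1,1,0,1
0,1,2,1,2,1
t=2: 3,0,2,3,1,0
3,2,1,2,2,1
0,0,1,1,0,2
0,1,2,1,2,1
t=3: 3,0,2,3,1,0
3,2,1,2,2,1
0,0,1,1,0,3
0,1,2,1,2,1
t=4: 3,0,2,3,1,0
3,2,1,2,2,2
0,0,1,1,1,0
0,1,2,1,2,2
t=5: 3,0,2,3,1,0
3,2,1,2,2,2
0,0,1,1,1,1
0,1,2,1,2,2
t=6: 3,0,2,3,1,0
3,2,1,2,2,2
0,0,1,1,1,2
0,1,2,1,2,2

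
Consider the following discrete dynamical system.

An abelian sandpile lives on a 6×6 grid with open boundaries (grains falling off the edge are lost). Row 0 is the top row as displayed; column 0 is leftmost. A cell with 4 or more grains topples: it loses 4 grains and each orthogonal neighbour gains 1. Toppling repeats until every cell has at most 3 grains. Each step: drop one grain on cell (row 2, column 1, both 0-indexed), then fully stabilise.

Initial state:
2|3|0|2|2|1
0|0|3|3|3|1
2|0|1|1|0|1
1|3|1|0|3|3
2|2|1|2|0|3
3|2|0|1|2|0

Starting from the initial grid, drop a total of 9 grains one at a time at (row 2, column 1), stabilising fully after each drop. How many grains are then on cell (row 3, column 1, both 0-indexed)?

[0] 2|3|0|2|2|1
0|0|3|3|3|1
2|0|1|1|0|1
1|3|1|0|3|3
2|2|1|2|0|3
3|2|0|1|2|0
[1] 2|3|0|2|2|1
0|0|3|3|3|1
2|1|1|1|0|1
1|3|1|0|3|3
2|2|1|2|0|3
3|2|0|1|2|0
[2] 2|3|0|2|2|1
0|0|3|3|3|1
2|2|1|1|0|1
1|3|1|0|3|3
2|2|1|2|0|3
3|2|0|1|2|0
[3] 2|3|0|2|2|1
0|0|3|3|3|1
2|3|1|1|0|1
1|3|1|0|3|3
2|2|1|2|0|3
3|2|0|1|2|0
[4] 2|3|0|2|2|1
0|1|3|3|3|1
3|1|2|1|0|1
2|0|2|0|3|3
2|3|1|2|0|3
3|2|0|1|2|0
[5] 2|3|0|2|2|1
0|1|3|3|3|1
3|2|2|1|0|1
2|0|2|0|3|3
2|3|1|2|0|3
3|2|0|1|2|0
[6] 2|3|0|2|2|1
0|1|3|3|3|1
3|3|2|1|0|1
2|0|2|0|3|3
2|3|1|2|0|3
3|2|0|1|2|0
[7] 2|3|0|2|2|1
1|2|3|3|3|1
0|1|3|1|0|1
3|1|2|0|3|3
2|3|1|2|0|3
3|2|0|1|2|0
[8] 2|3|0|2|2|1
1|2|3|3|3|1
0|2|3|1|0|1
3|1|2|0|3|3
2|3|1|2|0|3
3|2|0|1|2|0
[9] 2|3|0|2|2|1
1|2|3|3|3|1
0|3|3|1|0|1
3|1|2|0|3|3
2|3|1|2|0|3
3|2|0|1|2|0

1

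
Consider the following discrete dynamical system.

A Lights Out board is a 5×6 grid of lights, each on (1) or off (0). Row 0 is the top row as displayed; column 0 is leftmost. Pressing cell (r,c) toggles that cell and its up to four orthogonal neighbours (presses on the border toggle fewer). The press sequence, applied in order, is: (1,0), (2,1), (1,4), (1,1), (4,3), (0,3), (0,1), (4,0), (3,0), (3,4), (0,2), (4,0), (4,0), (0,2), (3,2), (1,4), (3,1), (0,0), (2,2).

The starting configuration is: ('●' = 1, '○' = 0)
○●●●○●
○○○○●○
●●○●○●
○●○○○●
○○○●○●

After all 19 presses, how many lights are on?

gen 0: ○●●●○●
○○○○●○
●●○●○●
○●○○○●
○○○●○●
gen 1: ●●●●○●
●●○○●○
○●○●○●
○●○○○●
○○○●○●
gen 2: ●●●●○●
●○○○●○
●○●●○●
○○○○○●
○○○●○●
gen 3: ●●●●●●
●○○●○●
●○●●●●
○○○○○●
○○○●○●
gen 4: ●○●●●●
○●●●○●
●●●●●●
○○○○○●
○○○●○●
gen 5: ●○●●●●
○●●●○●
●●●●●●
○○○●○●
○○●○●●
gen 6: ●○○○○●
○●●○○●
●●●●●●
○○○●○●
○○●○●●
gen 7: ○●●○○●
○○●○○●
●●●●●●
○○○●○●
○○●○●●
gen 8: ○●●○○●
○○●○○●
●●●●●●
●○○●○●
●●●○●●
gen 9: ○●●○○●
○○●○○●
○●●●●●
○●○●○●
○●●○●●
gen 10: ○●●○○●
○○●○○●
○●●●○●
○●○○●○
○●●○○●
gen 11: ○○○●○●
○○○○○●
○●●●○●
○●○○●○
○●●○○●
gen 12: ○○○●○●
○○○○○●
○●●●○●
●●○○●○
●○●○○●
gen 13: ○○○●○●
○○○○○●
○●●●○●
○●○○●○
○●●○○●
gen 14: ○●●○○●
○○●○○●
○●●●○●
○●○○●○
○●●○○●
gen 15: ○●●○○●
○○●○○●
○●○●○●
○○●●●○
○●○○○●
gen 16: ○●●○●●
○○●●●○
○●○●●●
○○●●●○
○●○○○●
gen 17: ○●●○●●
○○●●●○
○○○●●●
●●○●●○
○○○○○●
gen 18: ●○●○●●
●○●●●○
○○○●●●
●●○●●○
○○○○○●
gen 19: ●○●○●●
●○○●●○
○●●○●●
●●●●●○
○○○○○●

17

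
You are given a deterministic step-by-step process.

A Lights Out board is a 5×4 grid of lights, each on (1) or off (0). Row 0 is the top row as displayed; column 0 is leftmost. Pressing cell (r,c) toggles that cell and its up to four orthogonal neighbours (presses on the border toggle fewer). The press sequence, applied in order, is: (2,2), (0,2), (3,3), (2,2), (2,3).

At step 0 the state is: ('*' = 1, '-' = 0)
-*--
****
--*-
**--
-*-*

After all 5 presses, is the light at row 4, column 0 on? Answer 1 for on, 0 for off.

0

0) -*--
****
--*-
**--
-*-*
1) -*--
**-*
-*-*
***-
-*-*
2) --**
****
-*-*
***-
-*-*
3) --**
****
-*--
**-*
-*--
4) --**
**-*
--**
****
-*--
5) --**
**--
----
***-
-*--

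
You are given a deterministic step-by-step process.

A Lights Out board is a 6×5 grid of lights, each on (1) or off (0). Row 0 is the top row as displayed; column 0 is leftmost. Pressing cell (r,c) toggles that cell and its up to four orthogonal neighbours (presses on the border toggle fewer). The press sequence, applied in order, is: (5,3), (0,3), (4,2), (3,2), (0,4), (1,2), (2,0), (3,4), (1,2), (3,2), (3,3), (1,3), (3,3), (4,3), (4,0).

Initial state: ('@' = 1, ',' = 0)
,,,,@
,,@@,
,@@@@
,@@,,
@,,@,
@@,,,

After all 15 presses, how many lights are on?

11

k=0  ,,,,@
,,@@,
,@@@@
,@@,,
@,,@,
@@,,,
k=1  ,,,,@
,,@@,
,@@@@
,@@,,
@,,,,
@@@@@
k=2  ,,@@,
,,@,,
,@@@@
,@@,,
@,,,,
@@@@@
k=3  ,,@@,
,,@,,
,@@@@
,@,,,
@@@@,
@@,@@
k=4  ,,@@,
,,@,,
,@,@@
,,@@,
@@,@,
@@,@@
k=5  ,,@,@
,,@,@
,@,@@
,,@@,
@@,@,
@@,@@
k=6  ,,,,@
,@,@@
,@@@@
,,@@,
@@,@,
@@,@@
k=7  ,,,,@
@@,@@
@,@@@
@,@@,
@@,@,
@@,@@
k=8  ,,,,@
@@,@@
@,@@,
@,@,@
@@,@@
@@,@@
k=9  ,,@,@
@,@,@
@,,@,
@,@,@
@@,@@
@@,@@
k=10  ,,@,@
@,@,@
@,@@,
@@,@@
@@@@@
@@,@@
k=11  ,,@,@
@,@,@
@,@,,
@@@,,
@@@,@
@@,@@
k=12  ,,@@@
@,,@,
@,@@,
@@@,,
@@@,@
@@,@@
k=13  ,,@@@
@,,@,
@,@,,
@@,@@
@@@@@
@@,@@
k=14  ,,@@@
@,,@,
@,@,,
@@,,@
@@,,,
@@,,@
k=15  ,,@@@
@,,@,
@,@,,
,@,,@
,,,,,
,@,,@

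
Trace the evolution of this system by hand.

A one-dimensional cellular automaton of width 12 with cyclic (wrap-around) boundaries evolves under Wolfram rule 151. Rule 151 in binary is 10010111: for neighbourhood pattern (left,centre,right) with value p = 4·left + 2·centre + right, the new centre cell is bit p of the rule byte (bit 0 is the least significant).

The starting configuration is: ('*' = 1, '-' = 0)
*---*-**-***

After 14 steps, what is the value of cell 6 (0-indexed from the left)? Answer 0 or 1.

t=0: *---*-**-***
t=1: -****-----**
t=2: --**-*****--
t=3: **----***-**
t=4: *-****-*---*
t=5: ---**--****-
t=6: ***--**-**-*
t=7: **-**-------
t=8: -----*******
t=9: *****-*****-
t=10: -***---***--
t=11: *-*-***-*-**
t=12: --*--*--*--*
t=13: ************
t=14: ************

1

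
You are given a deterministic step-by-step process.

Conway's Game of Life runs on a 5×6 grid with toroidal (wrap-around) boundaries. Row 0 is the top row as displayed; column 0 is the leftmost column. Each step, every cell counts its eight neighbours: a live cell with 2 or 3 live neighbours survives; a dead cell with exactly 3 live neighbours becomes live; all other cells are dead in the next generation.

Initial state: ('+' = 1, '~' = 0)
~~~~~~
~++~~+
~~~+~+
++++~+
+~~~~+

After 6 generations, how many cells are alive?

gen 0: ~~~~~~
~++~~+
~~~+~+
++++~+
+~~~~+
gen 1: ~+~~~+
+~+~+~
~~~+~+
~+++~~
~~+~++
gen 2: ~++~~~
+++++~
+~~~~+
++~~~+
~~~~++
gen 3: ~~~~~~
~~~++~
~~~+~~
~+~~~~
~~+~++
gen 4: ~~~~~+
~~~++~
~~+++~
~~+++~
~~~~~~
gen 5: ~~~~+~
~~+~~+
~~~~~+
~~+~+~
~~~++~
gen 6: ~~~~++
~~~~++
~~~+++
~~~~++
~~~~++

11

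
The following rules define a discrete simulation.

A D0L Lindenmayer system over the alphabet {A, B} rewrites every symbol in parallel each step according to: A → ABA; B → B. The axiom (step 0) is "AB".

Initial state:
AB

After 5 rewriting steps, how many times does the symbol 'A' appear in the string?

k=0  AB
k=1  ABAB
k=2  ABABABAB
k=3  ABABABABABABABAB
k=4  ABABABABABABABABABABABABABABABAB
k=5  ABABABABABABABABABABABABABABABABABABABABABABABABABABABABABABABAB

32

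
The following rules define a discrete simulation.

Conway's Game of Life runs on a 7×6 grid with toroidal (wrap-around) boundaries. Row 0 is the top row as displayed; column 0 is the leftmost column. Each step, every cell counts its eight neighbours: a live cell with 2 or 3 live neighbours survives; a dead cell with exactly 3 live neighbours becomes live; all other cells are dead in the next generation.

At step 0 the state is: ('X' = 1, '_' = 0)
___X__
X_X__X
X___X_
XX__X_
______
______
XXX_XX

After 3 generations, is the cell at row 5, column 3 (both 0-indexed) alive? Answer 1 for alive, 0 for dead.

0) ___X__
X_X__X
X___X_
XX__X_
______
______
XXX_XX
1) ___X__
XX_XXX
___XX_
XX____
______
XX___X
XXXXXX
2) ______
X____X
___X__
______
_____X
___X__
___X__
3) ______
______
______
______
______
____X_
______

0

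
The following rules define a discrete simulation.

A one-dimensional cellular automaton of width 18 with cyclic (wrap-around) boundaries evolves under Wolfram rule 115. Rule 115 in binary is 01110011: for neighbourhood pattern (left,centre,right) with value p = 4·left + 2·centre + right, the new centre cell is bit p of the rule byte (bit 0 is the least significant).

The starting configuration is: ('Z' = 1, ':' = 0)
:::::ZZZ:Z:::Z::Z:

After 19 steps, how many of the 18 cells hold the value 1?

13

gen 0: :::::ZZZ:Z:::Z::Z:
gen 1: ZZZZZ::ZZ:ZZZ:ZZ:Z
gen 2: ::::ZZZ:ZZ::ZZ:ZZ:
gen 3: ZZZZ::ZZ:ZZZ:ZZ:ZZ
gen 4: :::ZZZ:ZZ::ZZ:ZZ::
gen 5: ZZZ::ZZ:ZZZ:ZZ:ZZZ
gen 6: ::ZZZ:ZZ::ZZ:ZZ:::
gen 7: ZZ::ZZ:ZZZ:ZZ:ZZZZ
gen 8: :ZZZ:ZZ::ZZ:ZZ::::
gen 9: Z::ZZ:ZZZ:ZZ:ZZZZZ
gen 10: ZZZ:ZZ::ZZ:ZZ:::::
gen 11: ::ZZ:ZZZ:ZZ:ZZZZZZ
gen 12: ZZ:ZZ::ZZ:ZZ:::::Z
gen 13: :ZZ:ZZZ:ZZ:ZZZZZZ:
gen 14: Z:ZZ::ZZ:ZZ:::::ZZ
gen 15: ZZ:ZZZ:ZZ:ZZZZZZ::
gen 16: :ZZ::ZZ:ZZ:::::ZZZ
gen 17: Z:ZZZ:ZZ:ZZZZZZ::Z
gen 18: ZZ::ZZ:ZZ:::::ZZZ:
gen 19: :ZZZ:ZZ:ZZZZZZ::ZZ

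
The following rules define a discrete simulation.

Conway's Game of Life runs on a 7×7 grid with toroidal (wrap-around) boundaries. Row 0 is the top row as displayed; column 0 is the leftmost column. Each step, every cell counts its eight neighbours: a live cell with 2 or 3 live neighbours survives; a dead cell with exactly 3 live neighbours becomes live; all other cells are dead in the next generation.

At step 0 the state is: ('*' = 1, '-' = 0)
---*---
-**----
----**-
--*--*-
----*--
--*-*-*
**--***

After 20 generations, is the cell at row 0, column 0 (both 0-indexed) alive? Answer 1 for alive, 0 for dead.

gen 0: ---*---
-**----
----**-
--*--*-
----*--
--*-*-*
**--***
gen 1: ---****
--***--
-*****-
---*-*-
----*--
-*--*-*
***-*-*
gen 2: ------*
-*----*
-*---*-
-----*-
---**--
-**-*-*
-**----
gen 3: -**----
-----**
*----**
-----*-
--***--
**--**-
-***-*-
gen 4: **-****
-*---*-
*---*--
---*-*-
-***--*
*----**
---*-**
gen 5: -*-*---
-***---
----***
**-*-**
-***---
-*-*---
-***---
gen 6: *---*--
**-*-*-
-------
-*-*---
---*--*
*---*--
**-**--
gen 7: -----*-
**--*-*
**--*--
--*----
*-***--
***-***
**-****
gen 8: --**---
-*--*-*
--**-**
*-*-*--
*---*--
-------
---*---
gen 9: --***--
**--*-*
--*---*
*-*-*--
-*-*---
-------
--**---
gen 10: *---**-
**--*-*
--*---*
*-*----
-***---
---*---
--*-*--
gen 11: *---*--
-*-**--
--**-**
*------
-*-*---
-*--*--
----**-
gen 12: -------
**----*
****-**
**-**-*
***----
--****-
---***-
gen 13: *---***
-----*-
---*---
----*--
-------
-----**
--*--*-
gen 14: ----*--
-----*-
----*--
-------
-----*-
-----**
*------
gen 15: -------
----**-
-------
-------
-----**
-----**
-----**
gen 16: ----*-*
-------
-------
-------
-----**
*---*--
-----**
gen 17: ------*
-------
-------
-------
-----**
*---*--
*---*-*
gen 18: *----**
-------
-------
-------
-----**
*---*--
*-----*
gen 19: *----*-
------*
-------
-------
-----**
*------
-*-----
gen 20: *-----*
------*
-------
-------
------*
*-----*
**----*

1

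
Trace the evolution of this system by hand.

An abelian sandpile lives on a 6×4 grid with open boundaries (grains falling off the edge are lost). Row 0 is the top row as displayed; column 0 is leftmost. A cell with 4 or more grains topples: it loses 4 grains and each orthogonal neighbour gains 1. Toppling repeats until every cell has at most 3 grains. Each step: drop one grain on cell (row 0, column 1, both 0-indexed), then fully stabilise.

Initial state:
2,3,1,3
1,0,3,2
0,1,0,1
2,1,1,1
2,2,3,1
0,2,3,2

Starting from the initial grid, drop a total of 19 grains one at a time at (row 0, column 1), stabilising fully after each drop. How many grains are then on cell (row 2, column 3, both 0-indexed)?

step 0: 2,3,1,3
1,0,3,2
0,1,0,1
2,1,1,1
2,2,3,1
0,2,3,2
step 1: 3,0,2,3
1,1,3,2
0,1,0,1
2,1,1,1
2,2,3,1
0,2,3,2
step 2: 3,1,2,3
1,1,3,2
0,1,0,1
2,1,1,1
2,2,3,1
0,2,3,2
step 3: 3,2,2,3
1,1,3,2
0,1,0,1
2,1,1,1
2,2,3,1
0,2,3,2
step 4: 3,3,2,3
1,1,3,2
0,1,0,1
2,1,1,1
2,2,3,1
0,2,3,2
step 5: 0,1,3,3
2,2,3,2
0,1,0,1
2,1,1,1
2,2,3,1
0,2,3,2
step 6: 0,2,3,3
2,2,3,2
0,1,0,1
2,1,1,1
2,2,3,1
0,2,3,2
step 7: 0,3,3,3
2,2,3,2
0,1,0,1
2,1,1,1
2,2,3,1
0,2,3,2
step 8: 1,2,2,1
3,0,2,0
0,2,1,2
2,1,1,1
2,2,3,1
0,2,3,2
step 9: 1,3,2,1
3,0,2,0
0,2,1,2
2,1,1,1
2,2,3,1
0,2,3,2
step 10: 2,0,3,1
3,1,2,0
0,2,1,2
2,1,1,1
2,2,3,1
0,2,3,2
step 11: 2,1,3,1
3,1,2,0
0,2,1,2
2,1,1,1
2,2,3,1
0,2,3,2
step 12: 2,2,3,1
3,1,2,0
0,2,1,2
2,1,1,1
2,2,3,1
0,2,3,2
step 13: 2,3,3,1
3,1,2,0
0,2,1,2
2,1,1,1
2,2,3,1
0,2,3,2
step 14: 3,1,0,2
3,2,3,0
0,2,1,2
2,1,1,1
2,2,3,1
0,2,3,2
step 15: 3,2,0,2
3,2,3,0
0,2,1,2
2,1,1,1
2,2,3,1
0,2,3,2
step 16: 3,3,0,2
3,2,3,0
0,2,1,2
2,1,1,1
2,2,3,1
0,2,3,2
step 17: 1,2,2,2
1,1,0,1
1,3,2,2
2,1,1,1
2,2,3,1
0,2,3,2
step 18: 1,3,2,2
1,1,0,1
1,3,2,2
2,1,1,1
2,2,3,1
0,2,3,2
step 19: 2,0,3,2
1,2,0,1
1,3,2,2
2,1,1,1
2,2,3,1
0,2,3,2

2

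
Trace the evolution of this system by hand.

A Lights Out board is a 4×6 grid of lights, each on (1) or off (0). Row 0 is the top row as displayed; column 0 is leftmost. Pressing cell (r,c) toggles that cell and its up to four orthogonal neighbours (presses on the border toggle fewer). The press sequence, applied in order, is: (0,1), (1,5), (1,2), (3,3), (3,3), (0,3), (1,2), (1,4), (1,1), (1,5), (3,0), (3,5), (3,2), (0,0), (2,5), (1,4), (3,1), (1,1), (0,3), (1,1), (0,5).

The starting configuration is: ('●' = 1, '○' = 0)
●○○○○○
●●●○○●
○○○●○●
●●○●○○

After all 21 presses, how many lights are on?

t=0: ●○○○○○
●●●○○●
○○○●○●
●●○●○○
t=1: ○●●○○○
●○●○○●
○○○●○●
●●○●○○
t=2: ○●●○○●
●○●○●○
○○○●○○
●●○●○○
t=3: ○●○○○●
●●○●●○
○○●●○○
●●○●○○
t=4: ○●○○○●
●●○●●○
○○●○○○
●●●○●○
t=5: ○●○○○●
●●○●●○
○○●●○○
●●○●○○
t=6: ○●●●●●
●●○○●○
○○●●○○
●●○●○○
t=7: ○●○●●●
●○●●●○
○○○●○○
●●○●○○
t=8: ○●○●○●
●○●○○●
○○○●●○
●●○●○○
t=9: ○○○●○●
○●○○○●
○●○●●○
●●○●○○
t=10: ○○○●○○
○●○○●○
○●○●●●
●●○●○○
t=11: ○○○●○○
○●○○●○
●●○●●●
○○○●○○
t=12: ○○○●○○
○●○○●○
●●○●●○
○○○●●●
t=13: ○○○●○○
○●○○●○
●●●●●○
○●●○●●
t=14: ●●○●○○
●●○○●○
●●●●●○
○●●○●●
t=15: ●●○●○○
●●○○●●
●●●●○●
○●●○●○
t=16: ●●○●●○
●●○●○○
●●●●●●
○●●○●○
t=17: ●●○●●○
●●○●○○
●○●●●●
●○○○●○
t=18: ●○○●●○
○○●●○○
●●●●●●
●○○○●○
t=19: ●○●○○○
○○●○○○
●●●●●●
●○○○●○
t=20: ●●●○○○
●●○○○○
●○●●●●
●○○○●○
t=21: ●●●○●●
●●○○○●
●○●●●●
●○○○●○

15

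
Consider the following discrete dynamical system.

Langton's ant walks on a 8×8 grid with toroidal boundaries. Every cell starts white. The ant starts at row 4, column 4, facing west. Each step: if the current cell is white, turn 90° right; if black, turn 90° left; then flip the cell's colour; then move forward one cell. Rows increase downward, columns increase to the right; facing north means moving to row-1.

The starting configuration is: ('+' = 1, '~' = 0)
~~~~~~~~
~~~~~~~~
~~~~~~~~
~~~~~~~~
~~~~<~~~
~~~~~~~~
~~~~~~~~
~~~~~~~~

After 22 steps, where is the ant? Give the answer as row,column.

7,5

k=0  ~~~~~~~~
~~~~~~~~
~~~~~~~~
~~~~~~~~
~~~~<~~~
~~~~~~~~
~~~~~~~~
~~~~~~~~
k=1  ~~~~~~~~
~~~~~~~~
~~~~~~~~
~~~~^~~~
~~~~+~~~
~~~~~~~~
~~~~~~~~
~~~~~~~~
k=2  ~~~~~~~~
~~~~~~~~
~~~~~~~~
~~~~+>~~
~~~~+~~~
~~~~~~~~
~~~~~~~~
~~~~~~~~
k=3  ~~~~~~~~
~~~~~~~~
~~~~~~~~
~~~~++~~
~~~~+v~~
~~~~~~~~
~~~~~~~~
~~~~~~~~
k=4  ~~~~~~~~
~~~~~~~~
~~~~~~~~
~~~~++~~
~~~~<+~~
~~~~~~~~
~~~~~~~~
~~~~~~~~
k=5  ~~~~~~~~
~~~~~~~~
~~~~~~~~
~~~~++~~
~~~~~+~~
~~~~v~~~
~~~~~~~~
~~~~~~~~
k=6  ~~~~~~~~
~~~~~~~~
~~~~~~~~
~~~~++~~
~~~~~+~~
~~~<+~~~
~~~~~~~~
~~~~~~~~
k=7  ~~~~~~~~
~~~~~~~~
~~~~~~~~
~~~~++~~
~~~^~+~~
~~~++~~~
~~~~~~~~
~~~~~~~~
k=8  ~~~~~~~~
~~~~~~~~
~~~~~~~~
~~~~++~~
~~~+>+~~
~~~++~~~
~~~~~~~~
~~~~~~~~
k=9  ~~~~~~~~
~~~~~~~~
~~~~~~~~
~~~~++~~
~~~+++~~
~~~+v~~~
~~~~~~~~
~~~~~~~~
k=10  ~~~~~~~~
~~~~~~~~
~~~~~~~~
~~~~++~~
~~~+++~~
~~~+~>~~
~~~~~~~~
~~~~~~~~
k=11  ~~~~~~~~
~~~~~~~~
~~~~~~~~
~~~~++~~
~~~+++~~
~~~+~+~~
~~~~~v~~
~~~~~~~~
k=12  ~~~~~~~~
~~~~~~~~
~~~~~~~~
~~~~++~~
~~~+++~~
~~~+~+~~
~~~~<+~~
~~~~~~~~
k=13  ~~~~~~~~
~~~~~~~~
~~~~~~~~
~~~~++~~
~~~+++~~
~~~+^+~~
~~~~++~~
~~~~~~~~
k=14  ~~~~~~~~
~~~~~~~~
~~~~~~~~
~~~~++~~
~~~+++~~
~~~++>~~
~~~~++~~
~~~~~~~~
k=15  ~~~~~~~~
~~~~~~~~
~~~~~~~~
~~~~++~~
~~~++^~~
~~~++~~~
~~~~++~~
~~~~~~~~
k=16  ~~~~~~~~
~~~~~~~~
~~~~~~~~
~~~~++~~
~~~+<~~~
~~~++~~~
~~~~++~~
~~~~~~~~
k=17  ~~~~~~~~
~~~~~~~~
~~~~~~~~
~~~~++~~
~~~+~~~~
~~~+v~~~
~~~~++~~
~~~~~~~~
k=18  ~~~~~~~~
~~~~~~~~
~~~~~~~~
~~~~++~~
~~~+~~~~
~~~+~>~~
~~~~++~~
~~~~~~~~
k=19  ~~~~~~~~
~~~~~~~~
~~~~~~~~
~~~~++~~
~~~+~~~~
~~~+~+~~
~~~~+v~~
~~~~~~~~
k=20  ~~~~~~~~
~~~~~~~~
~~~~~~~~
~~~~++~~
~~~+~~~~
~~~+~+~~
~~~~+~>~
~~~~~~~~
k=21  ~~~~~~~~
~~~~~~~~
~~~~~~~~
~~~~++~~
~~~+~~~~
~~~+~+~~
~~~~+~+~
~~~~~~v~
k=22  ~~~~~~~~
~~~~~~~~
~~~~~~~~
~~~~++~~
~~~+~~~~
~~~+~+~~
~~~~+~+~
~~~~~<+~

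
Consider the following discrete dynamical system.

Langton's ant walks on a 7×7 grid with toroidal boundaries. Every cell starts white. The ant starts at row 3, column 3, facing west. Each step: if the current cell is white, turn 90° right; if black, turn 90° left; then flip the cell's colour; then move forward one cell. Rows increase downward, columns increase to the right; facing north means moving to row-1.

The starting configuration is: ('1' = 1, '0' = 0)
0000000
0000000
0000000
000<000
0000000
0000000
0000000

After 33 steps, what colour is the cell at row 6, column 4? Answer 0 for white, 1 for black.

1

0) 0000000
0000000
0000000
000<000
0000000
0000000
0000000
1) 0000000
0000000
000^000
0001000
0000000
0000000
0000000
2) 0000000
0000000
0001>00
0001000
0000000
0000000
0000000
3) 0000000
0000000
0001100
0001v00
0000000
0000000
0000000
4) 0000000
0000000
0001100
000<100
0000000
0000000
0000000
5) 0000000
0000000
0001100
0000100
000v000
0000000
0000000
6) 0000000
0000000
0001100
0000100
00<1000
0000000
0000000
7) 0000000
0000000
0001100
00^0100
0011000
0000000
0000000
8) 0000000
0000000
0001100
001>100
0011000
0000000
0000000
9) 0000000
0000000
0001100
0011100
001v000
0000000
0000000
10) 0000000
0000000
0001100
0011100
0010>00
0000000
0000000
11) 0000000
0000000
0001100
0011100
0010100
0000v00
0000000
12) 0000000
0000000
0001100
0011100
0010100
000<100
0000000
13) 0000000
0000000
0001100
0011100
001^100
0001100
0000000
14) 0000000
0000000
0001100
0011100
0011>00
0001100
0000000
15) 0000000
0000000
0001100
0011^00
0011000
0001100
0000000
16) 0000000
0000000
0001100
001<000
0011000
0001100
0000000
17) 0000000
0000000
0001100
0010000
001v000
0001100
0000000
18) 0000000
0000000
0001100
0010000
0010>00
0001100
0000000
19) 0000000
0000000
0001100
0010000
0010100
0001v00
0000000
20) 0000000
0000000
0001100
0010000
0010100
00010>0
0000000
21) 0000000
0000000
0001100
0010000
0010100
0001010
00000v0
22) 0000000
0000000
0001100
0010000
0010100
0001010
0000<10
23) 0000000
0000000
0001100
0010000
0010100
0001^10
0000110
24) 0000000
0000000
0001100
0010000
0010100
00011>0
0000110
25) 0000000
0000000
0001100
0010000
00101^0
0001100
0000110
26) 0000000
0000000
0001100
0010000
001011>
0001100
0000110
27) 0000000
0000000
0001100
0010000
0010111
000110v
0000110
28) 0000000
0000000
0001100
0010000
0010111
00011<1
0000110
29) 0000000
0000000
0001100
0010000
00101^1
0001111
0000110
30) 0000000
0000000
0001100
0010000
0010<01
0001111
0000110
31) 0000000
0000000
0001100
0010000
0010001
0001v11
0000110
32) 0000000
0000000
0001100
0010000
0010001
00010>1
0000110
33) 0000000
0000000
0001100
0010000
00100^1
0001001
0000110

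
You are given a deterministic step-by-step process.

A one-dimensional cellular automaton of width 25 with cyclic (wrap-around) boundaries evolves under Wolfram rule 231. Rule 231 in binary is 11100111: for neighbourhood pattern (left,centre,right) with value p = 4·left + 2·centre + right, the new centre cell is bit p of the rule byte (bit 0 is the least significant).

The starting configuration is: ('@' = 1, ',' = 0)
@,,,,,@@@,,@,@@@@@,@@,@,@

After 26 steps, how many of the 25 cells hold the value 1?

20

[0] @,,,,,@@@,,@,@@@@@,@@,@,@
[1] @,@@@@,@@,@@@,@@@@@,@@@@,
[2] @@,@@@@,@@,@@@,@@@@@,@@@@
[3] @@@,@@@@,@@,@@@,@@@@@,@@@
[4] @@@@,@@@@,@@,@@@,@@@@@,@@
[5] @@@@@,@@@@,@@,@@@,@@@@@,@
[6] @@@@@@,@@@@,@@,@@@,@@@@@,
[7] ,@@@@@@,@@@@,@@,@@@,@@@@@
[8] @,@@@@@@,@@@@,@@,@@@,@@@@
[9] @@,@@@@@@,@@@@,@@,@@@,@@@
[10] @@@,@@@@@@,@@@@,@@,@@@,@@
[11] @@@@,@@@@@@,@@@@,@@,@@@,@
[12] @@@@@,@@@@@@,@@@@,@@,@@@,
[13] ,@@@@@,@@@@@@,@@@@,@@,@@@
[14] @,@@@@@,@@@@@@,@@@@,@@,@@
[15] @@,@@@@@,@@@@@@,@@@@,@@,@
[16] @@@,@@@@@,@@@@@@,@@@@,@@,
[17] ,@@@,@@@@@,@@@@@@,@@@@,@@
[18] @,@@@,@@@@@,@@@@@@,@@@@,@
[19] @@,@@@,@@@@@,@@@@@@,@@@@,
[20] ,@@,@@@,@@@@@,@@@@@@,@@@@
[21] @,@@,@@@,@@@@@,@@@@@@,@@@
[22] @@,@@,@@@,@@@@@,@@@@@@,@@
[23] @@@,@@,@@@,@@@@@,@@@@@@,@
[24] @@@@,@@,@@@,@@@@@,@@@@@@,
[25] ,@@@@,@@,@@@,@@@@@,@@@@@@
[26] @,@@@@,@@,@@@,@@@@@,@@@@@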